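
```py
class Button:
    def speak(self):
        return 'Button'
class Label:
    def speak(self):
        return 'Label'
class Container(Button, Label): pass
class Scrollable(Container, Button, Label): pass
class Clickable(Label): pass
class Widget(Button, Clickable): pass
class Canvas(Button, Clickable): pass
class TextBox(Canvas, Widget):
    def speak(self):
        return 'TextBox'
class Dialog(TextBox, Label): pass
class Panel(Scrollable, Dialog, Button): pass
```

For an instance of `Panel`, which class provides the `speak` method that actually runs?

TextBox

L[Panel] = Panel + merge(L[Scrollable], L[Dialog], L[Button], [Scrollable Dialog Button])
  take Scrollable:  [Scrollable Container Button Label object] + [Dialog TextBox Canvas Widget Button Clickable Label object] + [Button object] + [Scrollable Dialog Button]
  take Container:  [Container Button Label object] + [Dialog TextBox Canvas Widget Button Clickable Label object] + [Button object] + [Dialog Button]
  take Dialog:  [Button Label object] + [Dialog TextBox Canvas Widget Button Clickable Label object] + [Button object] + [Dialog Button]
  take TextBox:  [Button Label object] + [TextBox Canvas Widget Button Clickable Label object] + [Button object] + [Button]
  take Canvas:  [Button Label object] + [Canvas Widget Button Clickable Label object] + [Button object] + [Button]
  take Widget:  [Button Label object] + [Widget Button Clickable Label object] + [Button object] + [Button]
  take Button:  [Button Label object] + [Button Clickable Label object] + [Button object] + [Button]
  take Clickable:  [Label object] + [Clickable Label object] + [object]
  take Label:  [Label object] + [Label object] + [object]
  take object:  [object] + [object] + [object]
MRO: Panel Scrollable Container Dialog TextBox Canvas Widget Button Clickable Label object
speak is defined in: Button, Label, TextBox. First along the MRO is TextBox.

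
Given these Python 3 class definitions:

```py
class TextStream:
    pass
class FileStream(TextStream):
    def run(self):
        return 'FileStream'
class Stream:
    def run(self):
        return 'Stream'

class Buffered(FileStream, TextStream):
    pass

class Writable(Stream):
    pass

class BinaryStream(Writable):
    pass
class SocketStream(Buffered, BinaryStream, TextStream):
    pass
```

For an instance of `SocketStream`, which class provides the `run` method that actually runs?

FileStream

L[SocketStream] = SocketStream + merge(L[Buffered], L[BinaryStream], L[TextStream], [Buffered BinaryStream TextStream])
  take Buffered:  [Buffered FileStream TextStream object] + [BinaryStream Writable Stream object] + [TextStream object] + [Buffered BinaryStream TextStream]
  take FileStream:  [FileStream TextStream object] + [BinaryStream Writable Stream object] + [TextStream object] + [BinaryStream TextStream]
  take BinaryStream:  [TextStream object] + [BinaryStream Writable Stream object] + [TextStream object] + [BinaryStream TextStream]
  take TextStream:  [TextStream object] + [Writable Stream object] + [TextStream object] + [TextStream]
  take Writable:  [object] + [Writable Stream object] + [object]
  take Stream:  [object] + [Stream object] + [object]
  take object:  [object] + [object] + [object]
MRO: SocketStream Buffered FileStream BinaryStream TextStream Writable Stream object
run is defined in: FileStream, Stream. First along the MRO is FileStream.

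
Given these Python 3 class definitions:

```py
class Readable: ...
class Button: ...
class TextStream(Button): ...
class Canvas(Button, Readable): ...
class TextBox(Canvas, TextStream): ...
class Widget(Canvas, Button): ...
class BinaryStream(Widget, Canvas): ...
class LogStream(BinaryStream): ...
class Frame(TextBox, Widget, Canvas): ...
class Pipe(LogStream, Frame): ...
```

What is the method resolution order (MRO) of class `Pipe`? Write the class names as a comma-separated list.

Pipe, LogStream, BinaryStream, Frame, TextBox, Widget, Canvas, TextStream, Button, Readable, object

L[Pipe] = Pipe + merge(L[LogStream], L[Frame], [LogStream Frame])
  take LogStream:  [LogStream BinaryStream Widget Canvas Button Readable object] + [Frame TextBox Widget Canvas TextStream Button Readable object] + [LogStream Frame]
  take BinaryStream:  [BinaryStream Widget Canvas Button Readable object] + [Frame TextBox Widget Canvas TextStream Button Readable object] + [Frame]
  take Frame:  [Widget Canvas Button Readable object] + [Frame TextBox Widget Canvas TextStream Button Readable object] + [Frame]
  take TextBox:  [Widget Canvas Button Readable object] + [TextBox Widget Canvas TextStream Button Readable object]
  take Widget:  [Widget Canvas Button Readable object] + [Widget Canvas TextStream Button Readable object]
  take Canvas:  [Canvas Button Readable object] + [Canvas TextStream Button Readable object]
  take TextStream:  [Button Readable object] + [TextStream Button Readable object]
  take Button:  [Button Readable object] + [Button Readable object]
  take Readable:  [Readable object] + [Readable object]
  take object:  [object] + [object]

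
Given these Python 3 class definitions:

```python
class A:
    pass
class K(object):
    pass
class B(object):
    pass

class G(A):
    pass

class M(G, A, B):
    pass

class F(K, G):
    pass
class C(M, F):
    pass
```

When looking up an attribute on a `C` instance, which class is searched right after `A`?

L[C] = C + merge(L[M], L[F], [M F])
  take M:  [M G A B object] + [F K G A object] + [M F]
  take F:  [G A B object] + [F K G A object] + [F]
  take K:  [G A B object] + [K G A object]
  take G:  [G A B object] + [G A object]
  take A:  [A B object] + [A object]
  take B:  [B object] + [object]
  take object:  [object] + [object]
MRO: C M F K G A B object
A is at position 5; next is B.

B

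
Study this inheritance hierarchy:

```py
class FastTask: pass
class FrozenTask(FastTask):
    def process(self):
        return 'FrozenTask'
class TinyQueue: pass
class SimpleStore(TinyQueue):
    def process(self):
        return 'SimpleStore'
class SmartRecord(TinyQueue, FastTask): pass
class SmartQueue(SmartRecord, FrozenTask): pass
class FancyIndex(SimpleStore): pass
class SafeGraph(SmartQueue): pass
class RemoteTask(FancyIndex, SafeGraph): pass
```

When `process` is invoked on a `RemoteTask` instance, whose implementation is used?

L[RemoteTask] = RemoteTask + merge(L[FancyIndex], L[SafeGraph], [FancyIndex SafeGraph])
  take FancyIndex:  [FancyIndex SimpleStore TinyQueue object] + [SafeGraph SmartQueue SmartRecord TinyQueue FrozenTask FastTask object] + [FancyIndex SafeGraph]
  take SimpleStore:  [SimpleStore TinyQueue object] + [SafeGraph SmartQueue SmartRecord TinyQueue FrozenTask FastTask object] + [SafeGraph]
  take SafeGraph:  [TinyQueue object] + [SafeGraph SmartQueue SmartRecord TinyQueue FrozenTask FastTask object] + [SafeGraph]
  take SmartQueue:  [TinyQueue object] + [SmartQueue SmartRecord TinyQueue FrozenTask FastTask object]
  take SmartRecord:  [TinyQueue object] + [SmartRecord TinyQueue FrozenTask FastTask object]
  take TinyQueue:  [TinyQueue object] + [TinyQueue FrozenTask FastTask object]
  take FrozenTask:  [object] + [FrozenTask FastTask object]
  take FastTask:  [object] + [FastTask object]
  take object:  [object] + [object]
MRO: RemoteTask FancyIndex SimpleStore SafeGraph SmartQueue SmartRecord TinyQueue FrozenTask FastTask object
process is defined in: FrozenTask, SimpleStore. First along the MRO is SimpleStore.

SimpleStore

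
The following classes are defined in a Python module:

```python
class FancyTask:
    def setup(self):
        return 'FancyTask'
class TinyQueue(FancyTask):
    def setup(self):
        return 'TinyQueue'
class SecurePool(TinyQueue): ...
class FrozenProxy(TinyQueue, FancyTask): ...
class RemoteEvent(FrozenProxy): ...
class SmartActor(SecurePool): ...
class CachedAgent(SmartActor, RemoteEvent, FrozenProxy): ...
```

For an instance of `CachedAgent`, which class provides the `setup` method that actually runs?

TinyQueue

L[CachedAgent] = CachedAgent + merge(L[SmartActor], L[RemoteEvent], L[FrozenProxy], [SmartActor RemoteEvent FrozenProxy])
  take SmartActor:  [SmartActor SecurePool TinyQueue FancyTask object] + [RemoteEvent FrozenProxy TinyQueue FancyTask object] + [FrozenProxy TinyQueue FancyTask object] + [SmartActor RemoteEvent FrozenProxy]
  take SecurePool:  [SecurePool TinyQueue FancyTask object] + [RemoteEvent FrozenProxy TinyQueue FancyTask object] + [FrozenProxy TinyQueue FancyTask object] + [RemoteEvent FrozenProxy]
  take RemoteEvent:  [TinyQueue FancyTask object] + [RemoteEvent FrozenProxy TinyQueue FancyTask object] + [FrozenProxy TinyQueue FancyTask object] + [RemoteEvent FrozenProxy]
  take FrozenProxy:  [TinyQueue FancyTask object] + [FrozenProxy TinyQueue FancyTask object] + [FrozenProxy TinyQueue FancyTask object] + [FrozenProxy]
  take TinyQueue:  [TinyQueue FancyTask object] + [TinyQueue FancyTask object] + [TinyQueue FancyTask object]
  take FancyTask:  [FancyTask object] + [FancyTask object] + [FancyTask object]
  take object:  [object] + [object] + [object]
MRO: CachedAgent SmartActor SecurePool RemoteEvent FrozenProxy TinyQueue FancyTask object
setup is defined in: FancyTask, TinyQueue. First along the MRO is TinyQueue.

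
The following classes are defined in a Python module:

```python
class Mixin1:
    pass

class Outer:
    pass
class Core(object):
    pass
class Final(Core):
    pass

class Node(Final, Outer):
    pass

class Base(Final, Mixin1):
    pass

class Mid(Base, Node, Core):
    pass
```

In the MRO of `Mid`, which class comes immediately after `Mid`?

L[Mid] = Mid + merge(L[Base], L[Node], L[Core], [Base Node Core])
  take Base:  [Base Final Core Mixin1 object] + [Node Final Core Outer object] + [Core object] + [Base Node Core]
  take Node:  [Final Core Mixin1 object] + [Node Final Core Outer object] + [Core object] + [Node Core]
  take Final:  [Final Core Mixin1 object] + [Final Core Outer object] + [Core object] + [Core]
  take Core:  [Core Mixin1 object] + [Core Outer object] + [Core object] + [Core]
  take Mixin1:  [Mixin1 object] + [Outer object] + [object]
  take Outer:  [object] + [Outer object] + [object]
  take object:  [object] + [object] + [object]
MRO: Mid Base Node Final Core Mixin1 Outer object
Mid is at position 0; next is Base.

Base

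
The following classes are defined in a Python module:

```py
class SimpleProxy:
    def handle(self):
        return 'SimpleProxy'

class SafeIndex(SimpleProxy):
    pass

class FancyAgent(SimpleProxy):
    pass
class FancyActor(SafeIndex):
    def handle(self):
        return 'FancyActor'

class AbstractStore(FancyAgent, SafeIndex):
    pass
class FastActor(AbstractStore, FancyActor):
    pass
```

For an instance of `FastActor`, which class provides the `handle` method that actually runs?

L[FastActor] = FastActor + merge(L[AbstractStore], L[FancyActor], [AbstractStore FancyActor])
  take AbstractStore:  [AbstractStore FancyAgent SafeIndex SimpleProxy object] + [FancyActor SafeIndex SimpleProxy object] + [AbstractStore FancyActor]
  take FancyAgent:  [FancyAgent SafeIndex SimpleProxy object] + [FancyActor SafeIndex SimpleProxy object] + [FancyActor]
  take FancyActor:  [SafeIndex SimpleProxy object] + [FancyActor SafeIndex SimpleProxy object] + [FancyActor]
  take SafeIndex:  [SafeIndex SimpleProxy object] + [SafeIndex SimpleProxy object]
  take SimpleProxy:  [SimpleProxy object] + [SimpleProxy object]
  take object:  [object] + [object]
MRO: FastActor AbstractStore FancyAgent FancyActor SafeIndex SimpleProxy object
handle is defined in: FancyActor, SimpleProxy. First along the MRO is FancyActor.

FancyActor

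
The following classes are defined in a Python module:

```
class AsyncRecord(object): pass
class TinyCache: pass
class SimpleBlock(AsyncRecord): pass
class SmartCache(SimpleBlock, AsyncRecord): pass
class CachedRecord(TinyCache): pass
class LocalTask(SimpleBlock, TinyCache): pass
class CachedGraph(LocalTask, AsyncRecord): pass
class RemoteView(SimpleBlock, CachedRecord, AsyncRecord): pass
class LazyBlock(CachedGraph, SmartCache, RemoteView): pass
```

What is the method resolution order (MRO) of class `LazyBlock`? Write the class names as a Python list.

[LazyBlock, CachedGraph, LocalTask, SmartCache, RemoteView, SimpleBlock, CachedRecord, AsyncRecord, TinyCache, object]

L[LazyBlock] = LazyBlock + merge(L[CachedGraph], L[SmartCache], L[RemoteView], [CachedGraph SmartCache RemoteView])
  take CachedGraph:  [CachedGraph LocalTask SimpleBlock AsyncRecord TinyCache object] + [SmartCache SimpleBlock AsyncRecord object] + [RemoteView SimpleBlock CachedRecord AsyncRecord TinyCache object] + [CachedGraph SmartCache RemoteView]
  take LocalTask:  [LocalTask SimpleBlock AsyncRecord TinyCache object] + [SmartCache SimpleBlock AsyncRecord object] + [RemoteView SimpleBlock CachedRecord AsyncRecord TinyCache object] + [SmartCache RemoteView]
  take SmartCache:  [SimpleBlock AsyncRecord TinyCache object] + [SmartCache SimpleBlock AsyncRecord object] + [RemoteView SimpleBlock CachedRecord AsyncRecord TinyCache object] + [SmartCache RemoteView]
  take RemoteView:  [SimpleBlock AsyncRecord TinyCache object] + [SimpleBlock AsyncRecord object] + [RemoteView SimpleBlock CachedRecord AsyncRecord TinyCache object] + [RemoteView]
  take SimpleBlock:  [SimpleBlock AsyncRecord TinyCache object] + [SimpleBlock AsyncRecord object] + [SimpleBlock CachedRecord AsyncRecord TinyCache object]
  take CachedRecord:  [AsyncRecord TinyCache object] + [AsyncRecord object] + [CachedRecord AsyncRecord TinyCache object]
  take AsyncRecord:  [AsyncRecord TinyCache object] + [AsyncRecord object] + [AsyncRecord TinyCache object]
  take TinyCache:  [TinyCache object] + [object] + [TinyCache object]
  take object:  [object] + [object] + [object]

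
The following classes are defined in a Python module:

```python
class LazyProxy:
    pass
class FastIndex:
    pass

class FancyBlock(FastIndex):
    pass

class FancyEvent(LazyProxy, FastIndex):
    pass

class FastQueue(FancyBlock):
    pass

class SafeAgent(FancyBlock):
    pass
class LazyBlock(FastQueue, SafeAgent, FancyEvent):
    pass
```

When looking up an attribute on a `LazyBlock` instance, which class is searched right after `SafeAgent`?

L[LazyBlock] = LazyBlock + merge(L[FastQueue], L[SafeAgent], L[FancyEvent], [FastQueue SafeAgent FancyEvent])
  take FastQueue:  [FastQueue FancyBlock FastIndex object] + [SafeAgent FancyBlock FastIndex object] + [FancyEvent LazyProxy FastIndex object] + [FastQueue SafeAgent FancyEvent]
  take SafeAgent:  [FancyBlock FastIndex object] + [SafeAgent FancyBlock FastIndex object] + [FancyEvent LazyProxy FastIndex object] + [SafeAgent FancyEvent]
  take FancyBlock:  [FancyBlock FastIndex object] + [FancyBlock FastIndex object] + [FancyEvent LazyProxy FastIndex object] + [FancyEvent]
  take FancyEvent:  [FastIndex object] + [FastIndex object] + [FancyEvent LazyProxy FastIndex object] + [FancyEvent]
  take LazyProxy:  [FastIndex object] + [FastIndex object] + [LazyProxy FastIndex object]
  take FastIndex:  [FastIndex object] + [FastIndex object] + [FastIndex object]
  take object:  [object] + [object] + [object]
MRO: LazyBlock FastQueue SafeAgent FancyBlock FancyEvent LazyProxy FastIndex object
SafeAgent is at position 2; next is FancyBlock.

FancyBlock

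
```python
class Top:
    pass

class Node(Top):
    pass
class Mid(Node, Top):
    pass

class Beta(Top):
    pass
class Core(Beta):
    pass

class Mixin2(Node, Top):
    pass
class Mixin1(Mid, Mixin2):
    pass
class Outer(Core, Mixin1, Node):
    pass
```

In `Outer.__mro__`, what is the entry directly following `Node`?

Top

L[Outer] = Outer + merge(L[Core], L[Mixin1], L[Node], [Core Mixin1 Node])
  take Core:  [Core Beta Top object] + [Mixin1 Mid Mixin2 Node Top object] + [Node Top object] + [Core Mixin1 Node]
  take Beta:  [Beta Top object] + [Mixin1 Mid Mixin2 Node Top object] + [Node Top object] + [Mixin1 Node]
  take Mixin1:  [Top object] + [Mixin1 Mid Mixin2 Node Top object] + [Node Top object] + [Mixin1 Node]
  take Mid:  [Top object] + [Mid Mixin2 Node Top object] + [Node Top object] + [Node]
  take Mixin2:  [Top object] + [Mixin2 Node Top object] + [Node Top object] + [Node]
  take Node:  [Top object] + [Node Top object] + [Node Top object] + [Node]
  take Top:  [Top object] + [Top object] + [Top object]
  take object:  [object] + [object] + [object]
MRO: Outer Core Beta Mixin1 Mid Mixin2 Node Top object
Node is at position 6; next is Top.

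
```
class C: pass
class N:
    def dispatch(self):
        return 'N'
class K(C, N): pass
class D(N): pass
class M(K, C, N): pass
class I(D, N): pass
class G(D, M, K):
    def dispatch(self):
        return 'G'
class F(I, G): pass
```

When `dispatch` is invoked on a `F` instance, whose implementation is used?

L[F] = F + merge(L[I], L[G], [I G])
  take I:  [I D N object] + [G D M K C N object] + [I G]
  take G:  [D N object] + [G D M K C N object] + [G]
  take D:  [D N object] + [D M K C N object]
  take M:  [N object] + [M K C N object]
  take K:  [N object] + [K C N object]
  take C:  [N object] + [C N object]
  take N:  [N object] + [N object]
  take object:  [object] + [object]
MRO: F I G D M K C N object
dispatch is defined in: G, N. First along the MRO is G.

G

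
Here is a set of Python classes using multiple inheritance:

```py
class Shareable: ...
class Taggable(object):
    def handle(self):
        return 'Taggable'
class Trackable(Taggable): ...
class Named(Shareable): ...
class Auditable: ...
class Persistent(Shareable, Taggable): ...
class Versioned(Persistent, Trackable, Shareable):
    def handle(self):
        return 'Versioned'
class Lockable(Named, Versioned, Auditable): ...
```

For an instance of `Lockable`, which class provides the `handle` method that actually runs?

Versioned

L[Lockable] = Lockable + merge(L[Named], L[Versioned], L[Auditable], [Named Versioned Auditable])
  take Named:  [Named Shareable object] + [Versioned Persistent Trackable Shareable Taggable object] + [Auditable object] + [Named Versioned Auditable]
  take Versioned:  [Shareable object] + [Versioned Persistent Trackable Shareable Taggable object] + [Auditable object] + [Versioned Auditable]
  take Persistent:  [Shareable object] + [Persistent Trackable Shareable Taggable object] + [Auditable object] + [Auditable]
  take Trackable:  [Shareable object] + [Trackable Shareable Taggable object] + [Auditable object] + [Auditable]
  take Shareable:  [Shareable object] + [Shareable Taggable object] + [Auditable object] + [Auditable]
  take Taggable:  [object] + [Taggable object] + [Auditable object] + [Auditable]
  take Auditable:  [object] + [object] + [Auditable object] + [Auditable]
  take object:  [object] + [object] + [object]
MRO: Lockable Named Versioned Persistent Trackable Shareable Taggable Auditable object
handle is defined in: Taggable, Versioned. First along the MRO is Versioned.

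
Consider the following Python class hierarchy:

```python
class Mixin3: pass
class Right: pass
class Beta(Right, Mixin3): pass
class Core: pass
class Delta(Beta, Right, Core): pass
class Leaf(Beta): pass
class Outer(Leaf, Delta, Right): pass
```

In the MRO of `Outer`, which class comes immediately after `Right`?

Mixin3

L[Outer] = Outer + merge(L[Leaf], L[Delta], L[Right], [Leaf Delta Right])
  take Leaf:  [Leaf Beta Right Mixin3 object] + [Delta Beta Right Mixin3 Core object] + [Right object] + [Leaf Delta Right]
  take Delta:  [Beta Right Mixin3 object] + [Delta Beta Right Mixin3 Core object] + [Right object] + [Delta Right]
  take Beta:  [Beta Right Mixin3 object] + [Beta Right Mixin3 Core object] + [Right object] + [Right]
  take Right:  [Right Mixin3 object] + [Right Mixin3 Core object] + [Right object] + [Right]
  take Mixin3:  [Mixin3 object] + [Mixin3 Core object] + [object]
  take Core:  [object] + [Core object] + [object]
  take object:  [object] + [object] + [object]
MRO: Outer Leaf Delta Beta Right Mixin3 Core object
Right is at position 4; next is Mixin3.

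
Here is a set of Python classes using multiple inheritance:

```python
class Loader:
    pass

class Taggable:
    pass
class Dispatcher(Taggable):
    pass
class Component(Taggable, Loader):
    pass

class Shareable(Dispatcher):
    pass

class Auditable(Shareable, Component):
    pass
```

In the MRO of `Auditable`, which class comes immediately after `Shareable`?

Dispatcher

L[Auditable] = Auditable + merge(L[Shareable], L[Component], [Shareable Component])
  take Shareable:  [Shareable Dispatcher Taggable object] + [Component Taggable Loader object] + [Shareable Component]
  take Dispatcher:  [Dispatcher Taggable object] + [Component Taggable Loader object] + [Component]
  take Component:  [Taggable object] + [Component Taggable Loader object] + [Component]
  take Taggable:  [Taggable object] + [Taggable Loader object]
  take Loader:  [object] + [Loader object]
  take object:  [object] + [object]
MRO: Auditable Shareable Dispatcher Component Taggable Loader object
Shareable is at position 1; next is Dispatcher.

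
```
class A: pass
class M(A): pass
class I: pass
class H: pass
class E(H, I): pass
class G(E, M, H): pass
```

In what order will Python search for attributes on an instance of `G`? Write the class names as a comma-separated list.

L[G] = G + merge(L[E], L[M], L[H], [E M H])
  take E:  [E H I object] + [M A object] + [H object] + [E M H]
  take M:  [H I object] + [M A object] + [H object] + [M H]
  take H:  [H I object] + [A object] + [H object] + [H]
  take I:  [I object] + [A object] + [object]
  take A:  [object] + [A object] + [object]
  take object:  [object] + [object] + [object]

G, E, M, H, I, A, object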